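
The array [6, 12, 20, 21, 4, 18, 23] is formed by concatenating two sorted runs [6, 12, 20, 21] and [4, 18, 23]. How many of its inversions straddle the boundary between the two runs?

For each element r of the right run, count left-run elements greater than r:
r = 4: 6, 12, 20, 21 → 4
r = 18: 20, 21 → 2
r = 23: none → 0
Cross-inversions: 4 + 2 + 0 = 6

6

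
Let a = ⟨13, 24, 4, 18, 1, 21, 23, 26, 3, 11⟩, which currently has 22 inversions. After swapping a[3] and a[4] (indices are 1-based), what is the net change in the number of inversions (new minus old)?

Positions 3 and 4 hold 4 and 18; after swapping, the array is [13, 24, 18, 4, 1, 21, 23, 26, 3, 11].
Sweep left to right; for each value list the smaller values that follow it:
13 → 4, 1, 3, 11 → 4
24 → 18, 4, 1, 21, 23, 3, 11 → 7
18 → 4, 1, 3, 11 → 4
4 → 1, 3 → 2
1 → none → 0
21 → 3, 11 → 2
23 → 3, 11 → 2
26 → 3, 11 → 2
3 → none → 0
11 → none → 0
Sum: 4 + 7 + 4 + 2 + 0 + 2 + 2 + 2 + 0 + 0 = 23
Change: 23 − 22 = +1

+1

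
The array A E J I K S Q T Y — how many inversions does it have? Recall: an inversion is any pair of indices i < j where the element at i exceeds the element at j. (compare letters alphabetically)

2

Count, for each position, how many later elements it exceeds:
A: 0
E: 0
J: 1
I: 0
K: 0
S: 1
Q: 0
T: 0
Y: 0
Sum: 0 + 0 + 1 + 0 + 0 + 1 + 0 + 0 + 0 = 2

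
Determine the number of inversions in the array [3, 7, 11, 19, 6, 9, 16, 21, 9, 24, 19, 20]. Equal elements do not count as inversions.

14 out-of-order pairs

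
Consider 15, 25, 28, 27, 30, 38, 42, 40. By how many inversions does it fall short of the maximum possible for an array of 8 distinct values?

26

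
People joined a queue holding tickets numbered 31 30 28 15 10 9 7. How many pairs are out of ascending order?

There are 21 inversions.

For each element, count later entries that are smaller:
31: 6
30: 5
28: 4
15: 3
10: 2
9: 1
7: 0
Sum: 6 + 5 + 4 + 3 + 2 + 1 + 0 = 21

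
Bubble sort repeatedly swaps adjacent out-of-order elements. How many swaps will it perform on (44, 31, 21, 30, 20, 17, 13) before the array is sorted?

20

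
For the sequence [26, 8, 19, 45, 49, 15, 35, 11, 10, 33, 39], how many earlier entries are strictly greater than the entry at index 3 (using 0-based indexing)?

0

The element at index 3 is 45.
Elements before it: 26, 8, 19
None of them are larger than 45.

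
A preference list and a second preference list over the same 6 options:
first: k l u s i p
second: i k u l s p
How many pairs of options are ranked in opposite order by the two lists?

Assign each item its position (1..6) in the first ordering, then rewrite the second ordering as that position sequence:
positions: k→1, l→2, u→3, s→4, i→5, p→6
second ordering as positions: [5, 1, 3, 2, 4, 6]
Discordant pairs = inversions in this position sequence.
5: 1, 3, 2, 4 → 4
1: 0
3: 2 → 1
2: 0
4: 0
6: 0
Total: 4 + 0 + 1 + 0 + 0 + 0 = 5

5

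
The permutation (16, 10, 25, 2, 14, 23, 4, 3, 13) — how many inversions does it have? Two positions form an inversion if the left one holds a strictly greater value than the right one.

Sweep left to right; for each value list the smaller values that follow it:
16 → 10, 2, 14, 4, 3, 13 → 6
10 → 2, 4, 3 → 3
25 → 2, 14, 23, 4, 3, 13 → 6
2 → none → 0
14 → 4, 3, 13 → 3
23 → 4, 3, 13 → 3
4 → 3 → 1
3 → none → 0
13 → none → 0
Sum: 6 + 3 + 6 + 0 + 3 + 3 + 1 + 0 + 0 = 22

22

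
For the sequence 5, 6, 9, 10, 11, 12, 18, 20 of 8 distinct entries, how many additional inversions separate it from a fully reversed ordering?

28

Maximum inversions for 8 distinct elements is C(8, 2) = 8·7/2 = 28.
Current inversions — for each element, count later smaller elements:
5: 0
6: 0
9: 0
10: 0
11: 0
12: 0
18: 0
20: 0
Current total: 0 + 0 + 0 + 0 + 0 + 0 + 0 + 0 = 0
Shortfall: 28 − 0 = 28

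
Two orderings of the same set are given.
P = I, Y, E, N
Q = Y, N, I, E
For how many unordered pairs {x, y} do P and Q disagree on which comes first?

3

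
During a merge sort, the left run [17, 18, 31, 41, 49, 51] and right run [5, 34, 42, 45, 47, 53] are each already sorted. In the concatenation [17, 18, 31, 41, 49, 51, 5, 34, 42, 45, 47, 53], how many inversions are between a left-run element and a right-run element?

Split inversions: 15

Count, for every r in R, how many entries of L exceed r:
r = 5: 17, 18, 31, 41, 49, 51 → 6
r = 34: 41, 49, 51 → 3
r = 42: 49, 51 → 2
r = 45: 49, 51 → 2
r = 47: 49, 51 → 2
r = 53: none → 0
Cross-inversions: 6 + 3 + 2 + 2 + 2 + 0 = 15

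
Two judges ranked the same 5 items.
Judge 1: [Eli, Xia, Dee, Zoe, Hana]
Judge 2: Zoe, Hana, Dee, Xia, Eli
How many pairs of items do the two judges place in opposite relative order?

Assign each item its position (1..5) in the first ordering, then rewrite the second ordering as that position sequence:
positions: Eli→1, Xia→2, Dee→3, Zoe→4, Hana→5
second ordering as positions: [4, 5, 3, 2, 1]
Discordant pairs = inversions in this position sequence.
4: 3, 2, 1 → 3
5: 3, 2, 1 → 3
3: 2, 1 → 2
2: 1 → 1
1: 0
Total: 3 + 3 + 2 + 1 + 0 = 9

9 discordant pairs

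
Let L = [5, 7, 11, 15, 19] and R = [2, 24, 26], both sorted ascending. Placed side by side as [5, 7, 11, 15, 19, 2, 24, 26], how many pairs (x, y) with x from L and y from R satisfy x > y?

Cross-inversions: 5

Count, for every r in R, how many entries of L exceed r:
r = 2: 5, 7, 11, 15, 19 → 5
r = 24: none → 0
r = 26: none → 0
Cross-inversions: 5 + 0 + 0 = 5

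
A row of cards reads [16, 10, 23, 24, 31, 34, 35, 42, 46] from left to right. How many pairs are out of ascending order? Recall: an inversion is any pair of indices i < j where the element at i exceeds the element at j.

1

Sweep left to right; for each value list the smaller values that follow it:
16 → 10 → 1
10 → none → 0
23 → none → 0
24 → none → 0
31 → none → 0
34 → none → 0
35 → none → 0
42 → none → 0
46 → none → 0
Sum: 1 + 0 + 0 + 0 + 0 + 0 + 0 + 0 + 0 = 1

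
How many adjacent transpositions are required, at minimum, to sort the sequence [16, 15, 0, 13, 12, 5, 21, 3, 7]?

23

Minimum adjacent swaps = number of inversions (each swap of adjacent out-of-order elements removes one inversion and no swap can remove more).
Count inversions — for each element, later elements that are smaller:
16: 15, 0, 13, 12, 5, 3, 7 → 7
15: 0, 13, 12, 5, 3, 7 → 6
0: none → 0
13: 12, 5, 3, 7 → 4
12: 5, 3, 7 → 3
5: 3 → 1
21: 3, 7 → 2
3: none → 0
7: none → 0
Total inversions: 7 + 6 + 0 + 4 + 3 + 1 + 2 + 0 + 0 = 23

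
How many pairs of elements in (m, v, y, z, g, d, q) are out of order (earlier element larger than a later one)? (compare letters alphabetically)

Sweep left to right; for each value list the smaller values that follow it:
m: 2
v: 3
y: 3
z: 3
g: 1
d: 0
q: 0
Sum: 2 + 3 + 3 + 3 + 1 + 0 + 0 = 12

12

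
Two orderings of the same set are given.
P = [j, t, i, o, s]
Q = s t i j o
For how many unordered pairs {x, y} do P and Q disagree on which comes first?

6

Assign each item its position (1..5) in the first ordering, then rewrite the second ordering as that position sequence:
positions: j→1, t→2, i→3, o→4, s→5
second ordering as positions: [5, 2, 3, 1, 4]
Discordant pairs = inversions in this position sequence.
5: 2, 3, 1, 4 → 4
2: 1 → 1
3: 1 → 1
1: 0
4: 0
Total: 4 + 1 + 1 + 0 + 0 = 6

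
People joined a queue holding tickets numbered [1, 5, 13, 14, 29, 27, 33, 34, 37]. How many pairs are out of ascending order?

Count, for each position, how many later elements it exceeds:
1: 0
5: 0
13: 0
14: 0
29: 1
27: 0
33: 0
34: 0
37: 0
Sum: 0 + 0 + 0 + 0 + 1 + 0 + 0 + 0 + 0 = 1

1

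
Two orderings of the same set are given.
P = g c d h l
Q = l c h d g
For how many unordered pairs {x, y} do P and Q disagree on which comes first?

Assign each item its position (1..5) in the first ordering, then rewrite the second ordering as that position sequence:
positions: g→1, c→2, d→3, h→4, l→5
second ordering as positions: [5, 2, 4, 3, 1]
Discordant pairs = inversions in this position sequence.
5: 2, 4, 3, 1 → 4
2: 1 → 1
4: 3, 1 → 2
3: 1 → 1
1: 0
Total: 4 + 1 + 2 + 1 + 0 = 8

There are 8 disagreeing pairs.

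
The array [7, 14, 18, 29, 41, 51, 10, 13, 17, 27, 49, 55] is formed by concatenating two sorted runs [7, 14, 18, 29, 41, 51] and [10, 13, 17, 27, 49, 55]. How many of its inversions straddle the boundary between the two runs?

18

Count, for every r in R, how many entries of L exceed r:
r = 10: 14, 18, 29, 41, 51 → 5
r = 13: 14, 18, 29, 41, 51 → 5
r = 17: 18, 29, 41, 51 → 4
r = 27: 29, 41, 51 → 3
r = 49: 51 → 1
r = 55: none → 0
Cross-inversions: 5 + 5 + 4 + 3 + 1 + 0 = 18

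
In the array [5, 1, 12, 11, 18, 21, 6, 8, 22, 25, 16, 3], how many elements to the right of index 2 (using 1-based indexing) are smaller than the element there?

0

The element at index 2 is 1.
Elements after it: 12, 11, 18, 21, 6, 8, 22, 25, 16, 3
None of them are smaller than 1.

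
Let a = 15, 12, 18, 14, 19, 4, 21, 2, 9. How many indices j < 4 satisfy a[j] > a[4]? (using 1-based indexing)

2 such elements

The element at index 4 is 14.
Elements before it: 15, 12, 18
Those larger than 14: 15, 18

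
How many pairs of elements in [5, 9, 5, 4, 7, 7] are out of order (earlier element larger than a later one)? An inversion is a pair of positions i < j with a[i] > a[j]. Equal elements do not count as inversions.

6 out-of-order pairs

For each element, count later entries that are smaller:
5: 1
9: 4
5: 1
4: 0
7: 0
7: 0
Sum: 1 + 4 + 1 + 0 + 0 + 0 = 6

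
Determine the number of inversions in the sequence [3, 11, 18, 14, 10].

Out-of-order index pairs (0-indexed):
(1,4): 11 > 10
(2,3): 18 > 14
(2,4): 18 > 10
(3,4): 14 > 10
That's 4 pairs.

4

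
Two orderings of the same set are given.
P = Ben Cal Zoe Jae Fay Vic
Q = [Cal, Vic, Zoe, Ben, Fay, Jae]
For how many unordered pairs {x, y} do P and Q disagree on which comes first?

Assign each item its position (1..6) in the first ordering, then rewrite the second ordering as that position sequence:
positions: Ben→1, Cal→2, Zoe→3, Jae→4, Fay→5, Vic→6
second ordering as positions: [2, 6, 3, 1, 5, 4]
Discordant pairs = inversions in this position sequence.
2: 1 → 1
6: 3, 1, 5, 4 → 4
3: 1 → 1
1: 0
5: 4 → 1
4: 0
Total: 1 + 4 + 1 + 0 + 1 + 0 = 7

7 disagreeing pairs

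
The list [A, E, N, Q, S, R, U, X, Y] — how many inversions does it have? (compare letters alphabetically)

1

Element-by-element contributions:
A: 0
E: 0
N: 0
Q: 0
S: 1
R: 0
U: 0
X: 0
Y: 0
Sum: 0 + 0 + 0 + 0 + 1 + 0 + 0 + 0 + 0 = 1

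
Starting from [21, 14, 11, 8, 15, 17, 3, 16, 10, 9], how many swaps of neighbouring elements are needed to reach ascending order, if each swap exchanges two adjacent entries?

Swaps: 29

Each adjacent swap fixes exactly one inversion, so the minimum swap count equals the number of inversions.
Count inversions — for each element, later elements that are smaller:
21: 14, 11, 8, 15, 17, 3, 16, 10, 9 → 9
14: 11, 8, 3, 10, 9 → 5
11: 8, 3, 10, 9 → 4
8: 3 → 1
15: 3, 10, 9 → 3
17: 3, 16, 10, 9 → 4
3: none → 0
16: 10, 9 → 2
10: 9 → 1
9: none → 0
Total inversions: 9 + 5 + 4 + 1 + 3 + 4 + 0 + 2 + 1 + 0 = 29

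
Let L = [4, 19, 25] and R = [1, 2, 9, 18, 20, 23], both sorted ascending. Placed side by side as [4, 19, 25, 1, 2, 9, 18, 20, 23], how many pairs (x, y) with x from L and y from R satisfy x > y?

There are 12 split inversions.

Count, for every r in R, how many entries of L exceed r:
r = 1: 4, 19, 25 → 3
r = 2: 4, 19, 25 → 3
r = 9: 19, 25 → 2
r = 18: 19, 25 → 2
r = 20: 25 → 1
r = 23: 25 → 1
Cross-inversions: 3 + 3 + 2 + 2 + 1 + 1 = 12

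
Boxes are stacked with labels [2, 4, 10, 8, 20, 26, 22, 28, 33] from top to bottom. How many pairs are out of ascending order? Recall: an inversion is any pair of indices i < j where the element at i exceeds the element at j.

2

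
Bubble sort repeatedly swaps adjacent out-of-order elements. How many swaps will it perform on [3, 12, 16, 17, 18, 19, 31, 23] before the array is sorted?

1 swap

Each adjacent swap fixes exactly one inversion, so the minimum swap count equals the number of inversions.
Count inversions — for each element, later elements that are smaller:
3: none → 0
12: none → 0
16: none → 0
17: none → 0
18: none → 0
19: none → 0
31: 23 → 1
23: none → 0
Total inversions: 0 + 0 + 0 + 0 + 0 + 0 + 1 + 0 = 1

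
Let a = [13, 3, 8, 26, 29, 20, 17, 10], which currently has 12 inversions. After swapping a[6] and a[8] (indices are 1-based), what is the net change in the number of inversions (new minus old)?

-3

Positions 6 and 8 hold 20 and 10; after swapping, the array is [13, 3, 8, 26, 29, 10, 17, 20].
For each element, count later entries that are smaller:
13 → 3, 8, 10 → 3
3 → none → 0
8 → none → 0
26 → 10, 17, 20 → 3
29 → 10, 17, 20 → 3
10 → none → 0
17 → none → 0
20 → none → 0
Sum: 3 + 0 + 0 + 3 + 3 + 0 + 0 + 0 = 9
Change: 9 − 12 = -3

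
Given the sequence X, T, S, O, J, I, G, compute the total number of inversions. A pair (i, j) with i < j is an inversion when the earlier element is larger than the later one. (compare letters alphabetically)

Inversions: 21

Count, for each position, how many later elements it exceeds:
X: 6
T: 5
S: 4
O: 3
J: 2
I: 1
G: 0
Sum: 6 + 5 + 4 + 3 + 2 + 1 + 0 = 21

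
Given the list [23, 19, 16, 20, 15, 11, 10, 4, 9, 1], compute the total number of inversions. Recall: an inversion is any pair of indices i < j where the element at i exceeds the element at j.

Count, for each position, how many later elements it exceeds:
23 → 19, 16, 20, 15, 11, 10, 4, 9, 1 → 9
19 → 16, 15, 11, 10, 4, 9, 1 → 7
16 → 15, 11, 10, 4, 9, 1 → 6
20 → 15, 11, 10, 4, 9, 1 → 6
15 → 11, 10, 4, 9, 1 → 5
11 → 10, 4, 9, 1 → 4
10 → 4, 9, 1 → 3
4 → 1 → 1
9 → 1 → 1
1 → none → 0
Sum: 9 + 7 + 6 + 6 + 5 + 4 + 3 + 1 + 1 + 0 = 42

There are 42 out-of-order pairs.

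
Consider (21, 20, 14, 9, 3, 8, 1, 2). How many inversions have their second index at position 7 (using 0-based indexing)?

The element at index 7 is 2.
Elements before it: 21, 20, 14, 9, 3, 8, 1
Those larger than 2: 21, 20, 14, 9, 3, 8

6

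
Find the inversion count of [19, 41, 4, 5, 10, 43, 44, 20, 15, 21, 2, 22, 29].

Inversions: 33

Count, for each position, how many later elements it exceeds:
19: 5
41: 9
4: 1
5: 1
10: 1
43: 6
44: 6
20: 2
15: 1
21: 1
2: 0
22: 0
29: 0
Sum: 5 + 9 + 1 + 1 + 1 + 6 + 6 + 2 + 1 + 1 + 0 + 0 + 0 = 33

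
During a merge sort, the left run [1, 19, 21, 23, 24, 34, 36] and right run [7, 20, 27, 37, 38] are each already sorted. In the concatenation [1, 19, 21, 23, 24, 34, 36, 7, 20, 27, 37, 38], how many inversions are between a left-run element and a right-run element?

13

For each element r of the right run, count left-run elements greater than r:
r = 7: 19, 21, 23, 24, 34, 36 → 6
r = 20: 21, 23, 24, 34, 36 → 5
r = 27: 34, 36 → 2
r = 37: none → 0
r = 38: none → 0
Cross-inversions: 6 + 5 + 2 + 0 + 0 = 13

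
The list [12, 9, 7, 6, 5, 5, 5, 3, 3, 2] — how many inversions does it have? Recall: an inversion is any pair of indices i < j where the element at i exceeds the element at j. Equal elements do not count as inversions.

Count, for each position, how many later elements it exceeds:
12: 9
9: 8
7: 7
6: 6
5: 3
5: 3
5: 3
3: 1
3: 1
2: 0
Sum: 9 + 8 + 7 + 6 + 3 + 3 + 3 + 1 + 1 + 0 = 41

41 out-of-order pairs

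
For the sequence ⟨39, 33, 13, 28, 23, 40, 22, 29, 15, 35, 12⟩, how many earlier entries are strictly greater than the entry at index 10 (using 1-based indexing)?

2

The element at index 10 is 35.
Elements before it: 39, 33, 13, 28, 23, 40, 22, 29, 15
Those larger than 35: 39, 40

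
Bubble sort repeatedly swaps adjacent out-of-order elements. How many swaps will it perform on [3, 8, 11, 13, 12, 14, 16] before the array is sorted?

Minimum adjacent swaps = number of inversions (each swap of adjacent out-of-order elements removes one inversion and no swap can remove more).
Count inversions — for each element, later elements that are smaller:
3: none → 0
8: none → 0
11: none → 0
13: 12 → 1
12: none → 0
14: none → 0
16: none → 0
Total inversions: 0 + 0 + 0 + 1 + 0 + 0 + 0 = 1

1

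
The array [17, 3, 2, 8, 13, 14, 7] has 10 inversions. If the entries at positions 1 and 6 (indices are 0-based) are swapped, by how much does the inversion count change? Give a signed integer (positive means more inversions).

Positions 1 and 6 hold 3 and 7; after swapping, the array is [17, 7, 2, 8, 13, 14, 3].
Count, for each position, how many later elements it exceeds:
17 → 7, 2, 8, 13, 14, 3 → 6
7 → 2, 3 → 2
2 → none → 0
8 → 3 → 1
13 → 3 → 1
14 → 3 → 1
3 → none → 0
Sum: 6 + 2 + 0 + 1 + 1 + 1 + 0 = 11
Change: 11 − 10 = +1

+1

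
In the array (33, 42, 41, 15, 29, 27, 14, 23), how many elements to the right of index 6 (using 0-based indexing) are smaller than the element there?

0 such elements

The element at index 6 is 14.
Elements after it: 23
None of them are smaller than 14.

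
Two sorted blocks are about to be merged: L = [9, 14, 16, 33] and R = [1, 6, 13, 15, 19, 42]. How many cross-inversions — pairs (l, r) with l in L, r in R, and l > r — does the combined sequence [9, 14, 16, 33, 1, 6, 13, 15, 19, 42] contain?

14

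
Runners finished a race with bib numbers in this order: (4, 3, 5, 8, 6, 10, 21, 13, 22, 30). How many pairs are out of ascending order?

3

For each element, count later entries that are smaller:
4 → 3 → 1
3 → none → 0
5 → none → 0
8 → 6 → 1
6 → none → 0
10 → none → 0
21 → 13 → 1
13 → none → 0
22 → none → 0
30 → none → 0
Sum: 1 + 0 + 0 + 1 + 0 + 0 + 1 + 0 + 0 + 0 = 3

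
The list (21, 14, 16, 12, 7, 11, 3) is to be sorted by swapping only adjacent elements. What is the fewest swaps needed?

The minimum number of adjacent swaps to sort an array equals its inversion count, since every such swap removes exactly one inversion.
Count inversions — for each element, later elements that are smaller:
21: 14, 16, 12, 7, 11, 3 → 6
14: 12, 7, 11, 3 → 4
16: 12, 7, 11, 3 → 4
12: 7, 11, 3 → 3
7: 3 → 1
11: 3 → 1
3: none → 0
Total inversions: 6 + 4 + 4 + 3 + 1 + 1 + 0 = 19

There are 19 adjacent swaps.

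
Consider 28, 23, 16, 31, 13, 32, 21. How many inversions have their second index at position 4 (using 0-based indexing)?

The element at index 4 is 13.
Elements before it: 28, 23, 16, 31
Those larger than 13: 28, 23, 16, 31

4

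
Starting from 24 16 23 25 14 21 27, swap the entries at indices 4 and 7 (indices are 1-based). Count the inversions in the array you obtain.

10 inversions

Positions 4 and 7 hold 25 and 27; after swapping, the array is [24, 16, 23, 27, 14, 21, 25].
Count, for each position, how many later elements it exceeds:
24: 4
16: 1
23: 2
27: 3
14: 0
21: 0
25: 0
Sum: 4 + 1 + 2 + 3 + 0 + 0 + 0 = 10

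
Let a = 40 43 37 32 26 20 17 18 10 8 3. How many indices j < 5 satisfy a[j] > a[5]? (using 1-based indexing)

4

The element at index 5 is 26.
Elements before it: 40, 43, 37, 32
Those larger than 26: 40, 43, 37, 32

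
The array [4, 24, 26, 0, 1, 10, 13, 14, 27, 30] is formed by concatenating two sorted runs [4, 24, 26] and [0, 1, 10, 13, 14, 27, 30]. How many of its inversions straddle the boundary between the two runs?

For each element r of the right run, count left-run elements greater than r:
r = 0: 4, 24, 26 → 3
r = 1: 4, 24, 26 → 3
r = 10: 24, 26 → 2
r = 13: 24, 26 → 2
r = 14: 24, 26 → 2
r = 27: none → 0
r = 30: none → 0
Cross-inversions: 3 + 3 + 2 + 2 + 2 + 0 + 0 = 12

12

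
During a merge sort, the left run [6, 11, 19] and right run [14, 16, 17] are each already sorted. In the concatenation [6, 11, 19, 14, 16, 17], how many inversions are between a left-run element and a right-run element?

Take each right-half value and tally the left-half values above it:
r = 14: 19 → 1
r = 16: 19 → 1
r = 17: 19 → 1
Cross-inversions: 1 + 1 + 1 = 3

Split inversions: 3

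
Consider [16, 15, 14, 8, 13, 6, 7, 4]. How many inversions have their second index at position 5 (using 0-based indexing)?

5 such elements

The element at index 5 is 6.
Elements before it: 16, 15, 14, 8, 13
Those larger than 6: 16, 15, 14, 8, 13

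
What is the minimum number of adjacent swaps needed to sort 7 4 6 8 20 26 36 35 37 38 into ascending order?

3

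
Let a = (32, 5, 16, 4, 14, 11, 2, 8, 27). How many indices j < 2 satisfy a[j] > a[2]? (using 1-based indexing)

1

The element at index 2 is 5.
Elements before it: 32
Those larger than 5: 32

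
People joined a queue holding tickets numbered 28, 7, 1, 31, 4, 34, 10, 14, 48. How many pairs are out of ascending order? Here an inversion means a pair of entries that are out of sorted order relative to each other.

Inversions: 12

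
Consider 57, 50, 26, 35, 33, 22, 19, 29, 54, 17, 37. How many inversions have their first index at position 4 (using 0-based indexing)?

4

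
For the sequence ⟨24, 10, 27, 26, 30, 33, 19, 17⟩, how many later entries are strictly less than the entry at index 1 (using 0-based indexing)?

0

The element at index 1 is 10.
Elements after it: 27, 26, 30, 33, 19, 17
None of them are smaller than 10.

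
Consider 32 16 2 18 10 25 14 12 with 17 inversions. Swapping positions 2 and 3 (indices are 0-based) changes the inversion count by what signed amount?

Positions 2 and 3 hold 2 and 18; after swapping, the array is [32, 16, 18, 2, 10, 25, 14, 12].
Sweep left to right; for each value list the smaller values that follow it:
32: 7
16: 4
18: 4
2: 0
10: 0
25: 2
14: 1
12: 0
Sum: 7 + 4 + 4 + 0 + 0 + 2 + 1 + 0 = 18
Change: 18 − 17 = +1

+1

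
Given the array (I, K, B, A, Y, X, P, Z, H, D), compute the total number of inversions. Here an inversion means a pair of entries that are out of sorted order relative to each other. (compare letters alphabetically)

21

Sweep left to right; for each value list the smaller values that follow it:
I → B, A, H, D → 4
K → B, A, H, D → 4
B → A → 1
A → none → 0
Y → X, P, H, D → 4
X → P, H, D → 3
P → H, D → 2
Z → H, D → 2
H → D → 1
D → none → 0
Sum: 4 + 4 + 1 + 0 + 4 + 3 + 2 + 2 + 1 + 0 = 21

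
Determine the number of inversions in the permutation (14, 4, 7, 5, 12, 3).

Count, for each position, how many later elements it exceeds:
14 → 4, 7, 5, 12, 3 → 5
4 → 3 → 1
7 → 5, 3 → 2
5 → 3 → 1
12 → 3 → 1
3 → none → 0
Sum: 5 + 1 + 2 + 1 + 1 + 0 = 10

10 inversions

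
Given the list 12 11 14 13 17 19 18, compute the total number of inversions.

3 inversions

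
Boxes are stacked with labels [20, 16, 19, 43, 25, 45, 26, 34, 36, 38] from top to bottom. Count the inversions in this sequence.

Out-of-order pairs: 11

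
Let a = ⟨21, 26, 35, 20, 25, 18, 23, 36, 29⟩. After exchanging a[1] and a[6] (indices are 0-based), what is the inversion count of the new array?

Positions 1 and 6 hold 26 and 23; after swapping, the array is [21, 23, 35, 20, 25, 18, 26, 36, 29].
For each element, count later entries that are smaller:
21 → 20, 18 → 2
23 → 20, 18 → 2
35 → 20, 25, 18, 26, 29 → 5
20 → 18 → 1
25 → 18 → 1
18 → none → 0
26 → none → 0
36 → 29 → 1
29 → none → 0
Sum: 2 + 2 + 5 + 1 + 1 + 0 + 0 + 1 + 0 = 12

12 inversions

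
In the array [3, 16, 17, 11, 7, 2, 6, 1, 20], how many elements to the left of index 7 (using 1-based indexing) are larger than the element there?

4 such elements

The element at index 7 is 6.
Elements before it: 3, 16, 17, 11, 7, 2
Those larger than 6: 16, 17, 11, 7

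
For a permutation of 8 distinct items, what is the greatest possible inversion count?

28 inversions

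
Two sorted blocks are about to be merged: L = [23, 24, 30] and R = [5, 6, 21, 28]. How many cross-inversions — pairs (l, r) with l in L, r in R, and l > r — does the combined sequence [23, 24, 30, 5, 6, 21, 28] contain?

For each element r of the right run, count left-run elements greater than r:
r = 5: 23, 24, 30 → 3
r = 6: 23, 24, 30 → 3
r = 21: 23, 24, 30 → 3
r = 28: 30 → 1
Cross-inversions: 3 + 3 + 3 + 1 = 10

10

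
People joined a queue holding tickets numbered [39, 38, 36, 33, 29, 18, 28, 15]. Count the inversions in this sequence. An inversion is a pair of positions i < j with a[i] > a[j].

Inversions: 27

Sweep left to right; for each value list the smaller values that follow it:
39 → 38, 36, 33, 29, 18, 28, 15 → 7
38 → 36, 33, 29, 18, 28, 15 → 6
36 → 33, 29, 18, 28, 15 → 5
33 → 29, 18, 28, 15 → 4
29 → 18, 28, 15 → 3
18 → 15 → 1
28 → 15 → 1
15 → none → 0
Sum: 7 + 6 + 5 + 4 + 3 + 1 + 1 + 0 = 27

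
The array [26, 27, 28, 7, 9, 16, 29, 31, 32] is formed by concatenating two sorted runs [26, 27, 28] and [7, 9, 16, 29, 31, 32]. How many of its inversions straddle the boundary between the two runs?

Count, for every r in R, how many entries of L exceed r:
r = 7: 26, 27, 28 → 3
r = 9: 26, 27, 28 → 3
r = 16: 26, 27, 28 → 3
r = 29: none → 0
r = 31: none → 0
r = 32: none → 0
Cross-inversions: 3 + 3 + 3 + 0 + 0 + 0 = 9

9 cross-inversions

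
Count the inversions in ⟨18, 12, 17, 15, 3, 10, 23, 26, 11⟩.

18 out-of-order pairs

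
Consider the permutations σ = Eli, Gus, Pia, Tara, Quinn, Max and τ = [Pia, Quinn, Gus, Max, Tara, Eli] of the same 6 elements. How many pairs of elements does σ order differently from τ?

9

Assign each item its position (1..6) in the first ordering, then rewrite the second ordering as that position sequence:
positions: Eli→1, Gus→2, Pia→3, Tara→4, Quinn→5, Max→6
second ordering as positions: [3, 5, 2, 6, 4, 1]
Discordant pairs = inversions in this position sequence.
3: 2, 1 → 2
5: 2, 4, 1 → 3
2: 1 → 1
6: 4, 1 → 2
4: 1 → 1
1: 0
Total: 2 + 3 + 1 + 2 + 1 + 0 = 9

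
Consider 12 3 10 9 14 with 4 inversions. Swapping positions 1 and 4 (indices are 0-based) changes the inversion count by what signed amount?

Positions 1 and 4 hold 3 and 14; after swapping, the array is [12, 14, 10, 9, 3].
For each element, count later entries that are smaller:
12: 3
14: 3
10: 2
9: 1
3: 0
Sum: 3 + 3 + 2 + 1 + 0 = 9
Change: 9 − 4 = +5

+5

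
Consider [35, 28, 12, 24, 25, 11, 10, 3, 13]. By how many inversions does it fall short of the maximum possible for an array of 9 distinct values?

Maximum inversions for 9 distinct elements is C(9, 2) = 9·8/2 = 36.
Current inversions — for each element, count later smaller elements:
35: 8
28: 7
12: 3
24: 4
25: 4
11: 2
10: 1
3: 0
13: 0
Current total: 8 + 7 + 3 + 4 + 4 + 2 + 1 + 0 + 0 = 29
Shortfall: 36 − 29 = 7

7 inversions short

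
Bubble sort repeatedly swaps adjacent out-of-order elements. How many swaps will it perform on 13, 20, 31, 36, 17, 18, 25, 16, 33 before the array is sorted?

There are 15 adjacent swaps.

The minimum number of adjacent swaps to sort an array equals its inversion count, since every such swap removes exactly one inversion.
Count inversions — for each element, later elements that are smaller:
13: none → 0
20: 17, 18, 16 → 3
31: 17, 18, 25, 16 → 4
36: 17, 18, 25, 16, 33 → 5
17: 16 → 1
18: 16 → 1
25: 16 → 1
16: none → 0
33: none → 0
Total inversions: 0 + 3 + 4 + 5 + 1 + 1 + 1 + 0 + 0 = 15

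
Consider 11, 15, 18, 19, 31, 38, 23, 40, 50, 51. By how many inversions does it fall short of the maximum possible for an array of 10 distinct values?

Maximum inversions for 10 distinct elements is C(10, 2) = 10·9/2 = 45.
Current inversions — for each element, count later smaller elements:
11: 0
15: 0
18: 0
19: 0
31: 1
38: 1
23: 0
40: 0
50: 0
51: 0
Current total: 0 + 0 + 0 + 0 + 1 + 1 + 0 + 0 + 0 + 0 = 2
Shortfall: 45 − 2 = 43

43 inversions short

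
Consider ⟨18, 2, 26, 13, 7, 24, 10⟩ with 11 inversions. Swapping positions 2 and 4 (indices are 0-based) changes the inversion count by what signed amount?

-3

Positions 2 and 4 hold 26 and 7; after swapping, the array is [18, 2, 7, 13, 26, 24, 10].
Element-by-element contributions:
18 → 2, 7, 13, 10 → 4
2 → none → 0
7 → none → 0
13 → 10 → 1
26 → 24, 10 → 2
24 → 10 → 1
10 → none → 0
Sum: 4 + 0 + 0 + 1 + 2 + 1 + 0 = 8
Change: 8 − 11 = -3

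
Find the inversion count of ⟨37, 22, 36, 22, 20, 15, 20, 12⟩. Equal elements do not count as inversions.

24 inversions

For each element, count later entries that are smaller:
37 → 22, 36, 22, 20, 15, 20, 12 → 7
22 → 20, 15, 20, 12 → 4
36 → 22, 20, 15, 20, 12 → 5
22 → 20, 15, 20, 12 → 4
20 → 15, 12 → 2
15 → 12 → 1
20 → 12 → 1
12 → none → 0
Sum: 7 + 4 + 5 + 4 + 2 + 1 + 1 + 0 = 24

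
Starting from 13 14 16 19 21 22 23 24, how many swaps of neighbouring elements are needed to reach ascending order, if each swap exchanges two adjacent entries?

0

Minimum adjacent swaps = number of inversions (each swap of adjacent out-of-order elements removes one inversion and no swap can remove more).
Count inversions — for each element, later elements that are smaller:
13: none → 0
14: none → 0
16: none → 0
19: none → 0
21: none → 0
22: none → 0
23: none → 0
24: none → 0
Total inversions: 0 + 0 + 0 + 0 + 0 + 0 + 0 + 0 = 0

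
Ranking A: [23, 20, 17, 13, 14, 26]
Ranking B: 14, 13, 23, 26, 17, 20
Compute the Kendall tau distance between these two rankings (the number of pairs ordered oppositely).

Assign each item its position (1..6) in the first ordering, then rewrite the second ordering as that position sequence:
positions: 23→1, 20→2, 17→3, 13→4, 14→5, 26→6
second ordering as positions: [5, 4, 1, 6, 3, 2]
Discordant pairs = inversions in this position sequence.
5: 4, 1, 3, 2 → 4
4: 1, 3, 2 → 3
1: 0
6: 3, 2 → 2
3: 2 → 1
2: 0
Total: 4 + 3 + 0 + 2 + 1 + 0 = 10

There are 10 discordant pairs.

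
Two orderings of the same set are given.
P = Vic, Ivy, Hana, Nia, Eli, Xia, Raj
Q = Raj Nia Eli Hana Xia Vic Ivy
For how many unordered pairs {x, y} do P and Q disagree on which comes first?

Assign each item its position (1..7) in the first ordering, then rewrite the second ordering as that position sequence:
positions: Vic→1, Ivy→2, Hana→3, Nia→4, Eli→5, Xia→6, Raj→7
second ordering as positions: [7, 4, 5, 3, 6, 1, 2]
Discordant pairs = inversions in this position sequence.
7: 4, 5, 3, 6, 1, 2 → 6
4: 3, 1, 2 → 3
5: 3, 1, 2 → 3
3: 1, 2 → 2
6: 1, 2 → 2
1: 0
2: 0
Total: 6 + 3 + 3 + 2 + 2 + 0 + 0 = 16

Disagreeing pairs: 16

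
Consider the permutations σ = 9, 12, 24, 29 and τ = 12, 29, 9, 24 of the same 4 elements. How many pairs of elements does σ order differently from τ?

Assign each item its position (1..4) in the first ordering, then rewrite the second ordering as that position sequence:
positions: 9→1, 12→2, 24→3, 29→4
second ordering as positions: [2, 4, 1, 3]
Discordant pairs = inversions in this position sequence.
2: 1 → 1
4: 1, 3 → 2
1: 0
3: 0
Total: 1 + 2 + 0 + 0 = 3

3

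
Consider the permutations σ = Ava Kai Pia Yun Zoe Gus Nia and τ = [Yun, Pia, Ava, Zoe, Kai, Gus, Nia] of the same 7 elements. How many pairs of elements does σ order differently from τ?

Assign each item its position (1..7) in the first ordering, then rewrite the second ordering as that position sequence:
positions: Ava→1, Kai→2, Pia→3, Yun→4, Zoe→5, Gus→6, Nia→7
second ordering as positions: [4, 3, 1, 5, 2, 6, 7]
Discordant pairs = inversions in this position sequence.
4: 3, 1, 2 → 3
3: 1, 2 → 2
1: 0
5: 2 → 1
2: 0
6: 0
7: 0
Total: 3 + 2 + 0 + 1 + 0 + 0 + 0 = 6

Discordant pairs: 6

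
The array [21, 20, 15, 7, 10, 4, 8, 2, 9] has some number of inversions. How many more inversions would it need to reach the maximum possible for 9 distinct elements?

7

Maximum inversions for 9 distinct elements is C(9, 2) = 9·8/2 = 36.
Current inversions — for each element, count later smaller elements:
21: 8
20: 7
15: 6
7: 2
10: 4
4: 1
8: 1
2: 0
9: 0
Current total: 8 + 7 + 6 + 2 + 4 + 1 + 1 + 0 + 0 = 29
Shortfall: 36 − 29 = 7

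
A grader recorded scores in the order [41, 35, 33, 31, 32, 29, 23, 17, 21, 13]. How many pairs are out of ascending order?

Element-by-element contributions:
41: 9
35: 8
33: 7
31: 5
32: 5
29: 4
23: 3
17: 1
21: 1
13: 0
Sum: 9 + 8 + 7 + 5 + 5 + 4 + 3 + 1 + 1 + 0 = 43

43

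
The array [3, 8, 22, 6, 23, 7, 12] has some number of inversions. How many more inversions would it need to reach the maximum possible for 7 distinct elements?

14

Maximum inversions for 7 distinct elements is C(7, 2) = 7·6/2 = 21.
Current inversions — for each element, count later smaller elements:
3: 0
8: 2
22: 3
6: 0
23: 2
7: 0
12: 0
Current total: 0 + 2 + 3 + 0 + 2 + 0 + 0 = 7
Shortfall: 21 − 7 = 14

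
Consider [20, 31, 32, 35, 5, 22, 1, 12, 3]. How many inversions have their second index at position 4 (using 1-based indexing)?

0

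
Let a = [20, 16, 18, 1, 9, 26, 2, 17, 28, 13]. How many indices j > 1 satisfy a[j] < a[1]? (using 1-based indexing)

The element at index 1 is 20.
Elements after it: 16, 18, 1, 9, 26, 2, 17, 28, 13
Those smaller than 20: 16, 18, 1, 9, 2, 17, 13

7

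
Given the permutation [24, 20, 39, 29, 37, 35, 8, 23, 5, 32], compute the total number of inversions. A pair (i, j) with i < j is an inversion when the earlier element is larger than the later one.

27 out-of-order pairs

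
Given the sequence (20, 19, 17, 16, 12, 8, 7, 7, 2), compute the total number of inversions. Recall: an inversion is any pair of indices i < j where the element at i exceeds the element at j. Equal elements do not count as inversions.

35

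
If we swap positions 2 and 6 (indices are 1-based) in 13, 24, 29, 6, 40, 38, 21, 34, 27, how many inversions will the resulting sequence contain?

17

Positions 2 and 6 hold 24 and 38; after swapping, the array is [13, 38, 29, 6, 40, 24, 21, 34, 27].
Element-by-element contributions:
13 → 6 → 1
38 → 29, 6, 24, 21, 34, 27 → 6
29 → 6, 24, 21, 27 → 4
6 → none → 0
40 → 24, 21, 34, 27 → 4
24 → 21 → 1
21 → none → 0
34 → 27 → 1
27 → none → 0
Sum: 1 + 6 + 4 + 0 + 4 + 1 + 0 + 1 + 0 = 17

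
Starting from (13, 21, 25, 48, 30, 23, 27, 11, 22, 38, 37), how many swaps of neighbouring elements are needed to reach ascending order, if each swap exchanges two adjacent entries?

21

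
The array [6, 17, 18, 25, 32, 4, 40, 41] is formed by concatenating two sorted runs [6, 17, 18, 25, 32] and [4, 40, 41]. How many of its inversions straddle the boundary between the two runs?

5 split inversions

Take each right-half value and tally the left-half values above it:
r = 4: 6, 17, 18, 25, 32 → 5
r = 40: none → 0
r = 41: none → 0
Cross-inversions: 5 + 0 + 0 = 5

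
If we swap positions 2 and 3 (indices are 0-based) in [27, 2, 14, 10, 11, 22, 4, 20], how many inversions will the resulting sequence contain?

Positions 2 and 3 hold 14 and 10; after swapping, the array is [27, 2, 10, 14, 11, 22, 4, 20].
For each element, count later entries that are smaller:
27: 7
2: 0
10: 1
14: 2
11: 1
22: 2
4: 0
20: 0
Sum: 7 + 0 + 1 + 2 + 1 + 2 + 0 + 0 = 13

There are 13 inversions.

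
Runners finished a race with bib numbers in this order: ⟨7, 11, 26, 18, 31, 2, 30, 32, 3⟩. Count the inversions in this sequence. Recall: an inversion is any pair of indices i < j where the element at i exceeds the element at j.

Count, for each position, how many later elements it exceeds:
7: 2
11: 2
26: 3
18: 2
31: 3
2: 0
30: 1
32: 1
3: 0
Sum: 2 + 2 + 3 + 2 + 3 + 0 + 1 + 1 + 0 = 14

14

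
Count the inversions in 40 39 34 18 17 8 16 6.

27 inversions

Element-by-element contributions:
40 → 39, 34, 18, 17, 8, 16, 6 → 7
39 → 34, 18, 17, 8, 16, 6 → 6
34 → 18, 17, 8, 16, 6 → 5
18 → 17, 8, 16, 6 → 4
17 → 8, 16, 6 → 3
8 → 6 → 1
16 → 6 → 1
6 → none → 0
Sum: 7 + 6 + 5 + 4 + 3 + 1 + 1 + 0 = 27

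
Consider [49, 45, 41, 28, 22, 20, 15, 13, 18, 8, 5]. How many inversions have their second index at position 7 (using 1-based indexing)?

6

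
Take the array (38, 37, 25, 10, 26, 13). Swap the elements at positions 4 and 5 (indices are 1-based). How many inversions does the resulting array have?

13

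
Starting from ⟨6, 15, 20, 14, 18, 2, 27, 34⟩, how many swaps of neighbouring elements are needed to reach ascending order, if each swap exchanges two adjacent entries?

Each adjacent swap fixes exactly one inversion, so the minimum swap count equals the number of inversions.
Count inversions — for each element, later elements that are smaller:
6: 2 → 1
15: 14, 2 → 2
20: 14, 18, 2 → 3
14: 2 → 1
18: 2 → 1
2: none → 0
27: none → 0
34: none → 0
Total inversions: 1 + 2 + 3 + 1 + 1 + 0 + 0 + 0 = 8

8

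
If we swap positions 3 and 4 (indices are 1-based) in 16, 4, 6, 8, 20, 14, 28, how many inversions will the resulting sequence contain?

Positions 3 and 4 hold 6 and 8; after swapping, the array is [16, 4, 8, 6, 20, 14, 28].
Count, for each position, how many later elements it exceeds:
16 → 4, 8, 6, 14 → 4
4 → none → 0
8 → 6 → 1
6 → none → 0
20 → 14 → 1
14 → none → 0
28 → none → 0
Sum: 4 + 0 + 1 + 0 + 1 + 0 + 0 = 6

6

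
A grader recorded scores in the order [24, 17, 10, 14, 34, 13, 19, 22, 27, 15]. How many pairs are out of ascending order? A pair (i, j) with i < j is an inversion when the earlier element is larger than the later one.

20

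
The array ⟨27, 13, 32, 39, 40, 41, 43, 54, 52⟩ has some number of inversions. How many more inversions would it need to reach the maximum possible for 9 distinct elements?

Maximum inversions for 9 distinct elements is C(9, 2) = 9·8/2 = 36.
Current inversions — for each element, count later smaller elements:
27: 1
13: 0
32: 0
39: 0
40: 0
41: 0
43: 0
54: 1
52: 0
Current total: 1 + 0 + 0 + 0 + 0 + 0 + 0 + 1 + 0 = 2
Shortfall: 36 − 2 = 34

34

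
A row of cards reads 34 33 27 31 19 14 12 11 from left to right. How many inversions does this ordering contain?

27 out-of-order pairs

Sweep left to right; for each value list the smaller values that follow it:
34 → 33, 27, 31, 19, 14, 12, 11 → 7
33 → 27, 31, 19, 14, 12, 11 → 6
27 → 19, 14, 12, 11 → 4
31 → 19, 14, 12, 11 → 4
19 → 14, 12, 11 → 3
14 → 12, 11 → 2
12 → 11 → 1
11 → none → 0
Sum: 7 + 6 + 4 + 4 + 3 + 2 + 1 + 0 = 27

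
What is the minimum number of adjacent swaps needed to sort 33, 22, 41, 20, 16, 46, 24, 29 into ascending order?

14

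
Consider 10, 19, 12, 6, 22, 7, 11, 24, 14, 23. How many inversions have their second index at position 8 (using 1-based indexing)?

The element at index 8 is 24.
Elements before it: 10, 19, 12, 6, 22, 7, 11
None of them are larger than 24.

0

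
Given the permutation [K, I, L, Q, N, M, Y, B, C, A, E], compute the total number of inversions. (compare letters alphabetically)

34 out-of-order pairs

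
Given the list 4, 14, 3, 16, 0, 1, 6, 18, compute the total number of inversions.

12

Element-by-element contributions:
4 → 3, 0, 1 → 3
14 → 3, 0, 1, 6 → 4
3 → 0, 1 → 2
16 → 0, 1, 6 → 3
0 → none → 0
1 → none → 0
6 → none → 0
18 → none → 0
Sum: 3 + 4 + 2 + 3 + 0 + 0 + 0 + 0 = 12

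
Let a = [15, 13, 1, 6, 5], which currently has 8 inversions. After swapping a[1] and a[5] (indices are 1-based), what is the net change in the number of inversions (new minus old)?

Positions 1 and 5 hold 15 and 5; after swapping, the array is [5, 13, 1, 6, 15].
Count, for each position, how many later elements it exceeds:
5: 1
13: 2
1: 0
6: 0
15: 0
Sum: 1 + 2 + 0 + 0 + 0 = 3
Change: 3 − 8 = -5

-5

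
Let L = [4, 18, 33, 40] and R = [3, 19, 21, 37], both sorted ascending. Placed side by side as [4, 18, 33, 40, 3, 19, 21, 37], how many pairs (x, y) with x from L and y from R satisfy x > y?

9

For each element r of the right run, count left-run elements greater than r:
r = 3: 4, 18, 33, 40 → 4
r = 19: 33, 40 → 2
r = 21: 33, 40 → 2
r = 37: 40 → 1
Cross-inversions: 4 + 2 + 2 + 1 = 9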